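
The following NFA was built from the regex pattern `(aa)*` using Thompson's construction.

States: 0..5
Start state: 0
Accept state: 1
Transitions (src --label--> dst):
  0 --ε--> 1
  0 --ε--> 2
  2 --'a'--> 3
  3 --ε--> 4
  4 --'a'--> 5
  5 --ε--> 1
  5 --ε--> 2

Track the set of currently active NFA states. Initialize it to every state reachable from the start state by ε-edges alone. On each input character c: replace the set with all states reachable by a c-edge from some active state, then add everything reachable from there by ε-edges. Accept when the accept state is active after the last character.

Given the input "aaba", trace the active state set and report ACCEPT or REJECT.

S₀ = ε-closure({0}) = {0,1,2}
'a' @ 1: {3,4}
'a' @ 2: {1,2,5}  (accept∈set)
'b' @ 3: {}  — dead — no transitions
rest 'a' ignored (set empty)
end set {} — state 1 not in

Answer: REJECT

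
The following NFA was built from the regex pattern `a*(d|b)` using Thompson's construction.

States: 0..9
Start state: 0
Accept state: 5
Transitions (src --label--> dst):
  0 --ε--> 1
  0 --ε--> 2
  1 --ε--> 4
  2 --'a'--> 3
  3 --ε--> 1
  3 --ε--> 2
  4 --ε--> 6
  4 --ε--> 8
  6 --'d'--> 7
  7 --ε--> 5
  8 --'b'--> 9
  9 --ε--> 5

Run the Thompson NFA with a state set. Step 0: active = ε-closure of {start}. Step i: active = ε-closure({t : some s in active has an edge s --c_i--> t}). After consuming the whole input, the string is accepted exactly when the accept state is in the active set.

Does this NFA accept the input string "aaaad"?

Answer: ACCEPT

Trace:
S₀ = ε-closure({0}) = {0,1,2,4,6,8}
'a' @ 1: {1,2,3,4,6,8}
'a' @ 2: {1,2,3,4,6,8}
'a' @ 3: {1,2,3,4,6,8}
'a' @ 4: {1,2,3,4,6,8}
'd' @ 5: {5,7}  ✓accept
final: {5,7}; accept 5 in set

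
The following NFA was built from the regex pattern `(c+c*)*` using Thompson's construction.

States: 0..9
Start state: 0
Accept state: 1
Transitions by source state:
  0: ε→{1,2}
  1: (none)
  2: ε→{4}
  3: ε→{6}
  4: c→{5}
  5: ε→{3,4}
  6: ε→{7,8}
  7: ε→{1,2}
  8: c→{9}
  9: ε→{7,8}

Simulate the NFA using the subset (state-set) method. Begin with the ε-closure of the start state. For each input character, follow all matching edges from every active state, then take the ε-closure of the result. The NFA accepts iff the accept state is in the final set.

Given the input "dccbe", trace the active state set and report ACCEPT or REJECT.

Answer: REJECT

Derivation:
start: ε-closure({0}) = {0,1,2,4}
'd' @ 1: {}  — state set empty
rest 'ccbe' ignored (set empty)
final: {}; accept 1 not in set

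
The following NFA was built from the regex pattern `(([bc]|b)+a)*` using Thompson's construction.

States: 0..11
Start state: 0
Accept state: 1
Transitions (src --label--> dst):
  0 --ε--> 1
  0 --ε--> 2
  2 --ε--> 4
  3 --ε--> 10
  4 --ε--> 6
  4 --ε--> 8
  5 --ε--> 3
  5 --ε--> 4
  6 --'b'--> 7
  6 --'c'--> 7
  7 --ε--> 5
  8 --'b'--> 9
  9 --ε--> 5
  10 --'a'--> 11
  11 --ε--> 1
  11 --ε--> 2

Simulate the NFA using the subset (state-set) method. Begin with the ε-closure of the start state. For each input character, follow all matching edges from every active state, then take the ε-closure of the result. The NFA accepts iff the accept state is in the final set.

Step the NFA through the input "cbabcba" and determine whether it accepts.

Answer: ACCEPT

Derivation:
initial (ε-close {0}): {0,1,2,4,6,8}
'c' @ 1: {3,4,5,6,7,8,10}
'b' @ 2: {3,4,5,6,7,8,9,10}
'a' @ 3: {1,2,4,6,8,11}  [accepting]
'b' @ 4: {3,4,5,6,7,8,9,10}
'c' @ 5: {3,4,5,6,7,8,10}
'b' @ 6: {3,4,5,6,7,8,9,10}
'a' @ 7: {1,2,4,6,8,11}  [accepting]
end set {1,2,4,6,8,11} — state 1 in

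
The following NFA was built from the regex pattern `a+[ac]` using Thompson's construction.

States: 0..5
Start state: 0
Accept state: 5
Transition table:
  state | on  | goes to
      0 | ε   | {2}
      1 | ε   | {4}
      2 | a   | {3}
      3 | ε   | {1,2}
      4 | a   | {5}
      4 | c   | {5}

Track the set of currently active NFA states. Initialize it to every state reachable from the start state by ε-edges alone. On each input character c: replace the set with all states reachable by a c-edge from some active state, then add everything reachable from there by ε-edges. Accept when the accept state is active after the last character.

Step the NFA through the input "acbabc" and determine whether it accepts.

Answer: REJECT

Trace:
initial (ε-close {0}): {0,2}
'a' @ 1: {1,2,3,4}
'c' @ 2: {5}  ✓accept
'b' @ 3: {}  — state set empty
rest 'abc' ignored (set empty)
final: {}; accept 5 not in set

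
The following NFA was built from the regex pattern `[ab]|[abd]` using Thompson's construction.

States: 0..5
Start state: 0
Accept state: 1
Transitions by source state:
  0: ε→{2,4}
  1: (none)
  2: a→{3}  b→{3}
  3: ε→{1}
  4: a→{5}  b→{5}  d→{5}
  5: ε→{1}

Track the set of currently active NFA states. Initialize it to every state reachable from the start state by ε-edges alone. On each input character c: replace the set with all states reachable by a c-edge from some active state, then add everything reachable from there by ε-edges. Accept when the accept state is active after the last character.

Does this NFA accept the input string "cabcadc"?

start: ε-closure({0}) = {0,2,4}
'c' @ 1: {}  — state set empty
rest 'abcadc' ignored (set empty)
end set {} — state 1 not in

Answer: REJECT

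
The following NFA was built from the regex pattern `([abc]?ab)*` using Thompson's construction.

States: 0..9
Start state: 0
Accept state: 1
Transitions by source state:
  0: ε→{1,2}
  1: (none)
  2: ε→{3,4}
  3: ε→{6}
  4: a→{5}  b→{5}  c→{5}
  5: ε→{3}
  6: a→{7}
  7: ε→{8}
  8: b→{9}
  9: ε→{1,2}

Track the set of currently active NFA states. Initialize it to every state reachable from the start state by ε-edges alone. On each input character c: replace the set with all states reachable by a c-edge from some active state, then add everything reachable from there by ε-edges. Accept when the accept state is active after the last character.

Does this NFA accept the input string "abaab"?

Answer: ACCEPT

Trace:
initial (ε-close {0}): {0,1,2,3,4,6}
'a' @ 1: {3,5,6,7,8}
'b' @ 2: {1,2,3,4,6,9}  ✓accept
'a' @ 3: {3,5,6,7,8}
'a' @ 4: {7,8}
'b' @ 5: {1,2,3,4,6,9}  ✓accept
after full input: {1,2,3,4,6,9}  (accept=1 in)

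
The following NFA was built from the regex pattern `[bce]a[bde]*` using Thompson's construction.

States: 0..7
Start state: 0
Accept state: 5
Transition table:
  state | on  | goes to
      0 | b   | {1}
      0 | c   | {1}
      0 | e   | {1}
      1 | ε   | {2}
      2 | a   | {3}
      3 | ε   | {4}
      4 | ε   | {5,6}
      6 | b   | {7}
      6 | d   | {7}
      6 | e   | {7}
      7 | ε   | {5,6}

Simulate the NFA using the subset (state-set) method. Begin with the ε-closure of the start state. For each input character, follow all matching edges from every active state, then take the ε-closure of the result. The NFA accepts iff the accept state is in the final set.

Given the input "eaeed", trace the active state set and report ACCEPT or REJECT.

initial (ε-close {0}): {0}
'e' @ 1: {1,2}
'a' @ 2: {3,4,5,6}  ✓accept
'e' @ 3: {5,6,7}  ✓accept
'e' @ 4: {5,6,7}  ✓accept
'd' @ 5: {5,6,7}  ✓accept
after full input: {5,6,7}  (accept=5 in)

Answer: ACCEPT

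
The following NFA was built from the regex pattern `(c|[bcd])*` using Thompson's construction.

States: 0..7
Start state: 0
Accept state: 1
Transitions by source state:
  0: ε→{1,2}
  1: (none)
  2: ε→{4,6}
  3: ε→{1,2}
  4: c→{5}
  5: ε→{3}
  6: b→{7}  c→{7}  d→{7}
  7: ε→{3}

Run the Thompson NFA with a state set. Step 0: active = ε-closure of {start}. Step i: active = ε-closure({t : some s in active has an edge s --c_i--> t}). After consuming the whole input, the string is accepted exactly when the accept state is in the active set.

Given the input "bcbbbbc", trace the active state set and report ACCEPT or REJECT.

initial (ε-close {0}): {0,1,2,4,6}
'b' @ 1: {1,2,3,4,6,7}  [accepting]
'c' @ 2: {1,2,3,4,5,6,7}  [accepting]
'b' @ 3: {1,2,3,4,6,7}  [accepting]
'b' @ 4: {1,2,3,4,6,7}  [accepting]
'b' @ 5: {1,2,3,4,6,7}  [accepting]
'b' @ 6: {1,2,3,4,6,7}  [accepting]
'c' @ 7: {1,2,3,4,5,6,7}  [accepting]
final: {1,2,3,4,5,6,7}; accept 1 in set

Answer: ACCEPT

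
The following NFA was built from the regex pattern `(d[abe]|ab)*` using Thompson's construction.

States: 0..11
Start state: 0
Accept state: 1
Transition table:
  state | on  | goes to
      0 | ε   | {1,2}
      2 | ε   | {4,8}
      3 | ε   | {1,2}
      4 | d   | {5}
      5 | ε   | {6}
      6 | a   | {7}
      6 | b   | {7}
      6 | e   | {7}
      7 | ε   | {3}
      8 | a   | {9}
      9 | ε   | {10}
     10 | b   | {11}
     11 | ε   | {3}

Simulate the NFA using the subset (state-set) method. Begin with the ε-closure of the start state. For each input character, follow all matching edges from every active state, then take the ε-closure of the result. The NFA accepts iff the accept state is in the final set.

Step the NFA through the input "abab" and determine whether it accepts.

S₀ = ε-closure({0}) = {0,1,2,4,8}
'a' @ 1: {9,10}
'b' @ 2: {1,2,3,4,8,11}  ✓accept
'a' @ 3: {9,10}
'b' @ 4: {1,2,3,4,8,11}  ✓accept
final: {1,2,3,4,8,11}; accept 1 in set

Answer: ACCEPT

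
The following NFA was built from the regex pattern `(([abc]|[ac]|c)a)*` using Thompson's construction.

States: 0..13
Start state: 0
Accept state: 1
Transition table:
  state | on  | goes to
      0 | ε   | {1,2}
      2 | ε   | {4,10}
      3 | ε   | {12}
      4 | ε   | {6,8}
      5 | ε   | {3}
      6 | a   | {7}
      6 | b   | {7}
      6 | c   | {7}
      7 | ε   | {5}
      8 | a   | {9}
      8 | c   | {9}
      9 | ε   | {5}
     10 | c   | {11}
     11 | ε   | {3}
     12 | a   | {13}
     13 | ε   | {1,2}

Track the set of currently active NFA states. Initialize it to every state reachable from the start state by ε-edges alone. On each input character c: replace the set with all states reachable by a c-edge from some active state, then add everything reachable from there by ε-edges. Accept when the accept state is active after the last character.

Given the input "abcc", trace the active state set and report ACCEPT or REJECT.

start: ε-closure({0}) = {0,1,2,4,6,8,10}
'a' @ 1: {3,5,7,9,12}
'b' @ 2: {}  — no active states
rest 'cc' ignored (set empty)
final: {}; accept 1 not in set

Answer: REJECT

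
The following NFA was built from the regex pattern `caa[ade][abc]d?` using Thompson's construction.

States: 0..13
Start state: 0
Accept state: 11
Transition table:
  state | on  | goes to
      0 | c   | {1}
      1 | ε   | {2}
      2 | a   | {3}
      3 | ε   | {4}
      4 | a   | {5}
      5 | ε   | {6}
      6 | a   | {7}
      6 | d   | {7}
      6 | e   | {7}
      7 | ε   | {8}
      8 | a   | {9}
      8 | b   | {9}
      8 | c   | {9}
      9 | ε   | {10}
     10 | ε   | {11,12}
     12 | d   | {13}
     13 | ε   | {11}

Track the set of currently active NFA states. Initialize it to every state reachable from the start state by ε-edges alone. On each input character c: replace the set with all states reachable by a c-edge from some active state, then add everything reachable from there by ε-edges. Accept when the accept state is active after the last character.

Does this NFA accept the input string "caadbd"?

Answer: ACCEPT

Steps:
initial (ε-close {0}): {0}
'c' @ 1: {1,2}
'a' @ 2: {3,4}
'a' @ 3: {5,6}
'd' @ 4: {7,8}
'b' @ 5: {9,10,11,12}  (accept∈set)
'd' @ 6: {11,13}  (accept∈set)
after full input: {11,13}  (accept=11 in)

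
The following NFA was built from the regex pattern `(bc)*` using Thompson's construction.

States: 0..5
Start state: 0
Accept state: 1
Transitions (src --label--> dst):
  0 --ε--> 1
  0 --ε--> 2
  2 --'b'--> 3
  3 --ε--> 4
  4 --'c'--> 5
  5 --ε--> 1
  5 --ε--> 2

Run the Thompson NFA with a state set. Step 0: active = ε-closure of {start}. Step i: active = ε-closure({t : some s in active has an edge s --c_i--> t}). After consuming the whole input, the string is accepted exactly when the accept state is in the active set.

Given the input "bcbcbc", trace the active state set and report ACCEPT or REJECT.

Answer: ACCEPT

Derivation:
start: ε-closure({0}) = {0,1,2}
'b' @ 1: {3,4}
'c' @ 2: {1,2,5}  [accepting]
'b' @ 3: {3,4}
'c' @ 4: {1,2,5}  [accepting]
'b' @ 5: {3,4}
'c' @ 6: {1,2,5}  [accepting]
final: {1,2,5}; accept 1 in set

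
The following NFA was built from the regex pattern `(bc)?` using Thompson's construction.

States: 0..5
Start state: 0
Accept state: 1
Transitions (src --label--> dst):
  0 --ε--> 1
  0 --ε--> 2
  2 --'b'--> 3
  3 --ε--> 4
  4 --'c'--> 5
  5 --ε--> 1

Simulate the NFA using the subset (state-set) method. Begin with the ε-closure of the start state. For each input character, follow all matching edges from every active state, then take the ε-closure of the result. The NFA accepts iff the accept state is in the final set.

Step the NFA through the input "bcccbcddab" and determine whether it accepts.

Answer: REJECT

Derivation:
start: ε-closure({0}) = {0,1,2}
'b' @ 1: {3,4}
'c' @ 2: {1,5}  ✓accept
'c' @ 3: {}  — no active states
rest 'cbcddab' ignored (set empty)
final: {}; accept 1 not in set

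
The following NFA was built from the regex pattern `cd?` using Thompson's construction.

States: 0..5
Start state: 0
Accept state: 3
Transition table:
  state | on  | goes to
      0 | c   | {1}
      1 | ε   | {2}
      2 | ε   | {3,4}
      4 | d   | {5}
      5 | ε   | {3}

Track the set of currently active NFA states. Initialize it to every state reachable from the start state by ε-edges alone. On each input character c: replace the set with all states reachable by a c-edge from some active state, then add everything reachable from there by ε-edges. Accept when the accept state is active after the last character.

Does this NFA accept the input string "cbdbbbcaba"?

S₀ = ε-closure({0}) = {0}
'c' @ 1: {1,2,3,4}  (accept∈set)
'b' @ 2: {}  — no active states
rest 'dbbbcaba' ignored (set empty)
after full input: {}  (accept=3 not in)

Answer: REJECT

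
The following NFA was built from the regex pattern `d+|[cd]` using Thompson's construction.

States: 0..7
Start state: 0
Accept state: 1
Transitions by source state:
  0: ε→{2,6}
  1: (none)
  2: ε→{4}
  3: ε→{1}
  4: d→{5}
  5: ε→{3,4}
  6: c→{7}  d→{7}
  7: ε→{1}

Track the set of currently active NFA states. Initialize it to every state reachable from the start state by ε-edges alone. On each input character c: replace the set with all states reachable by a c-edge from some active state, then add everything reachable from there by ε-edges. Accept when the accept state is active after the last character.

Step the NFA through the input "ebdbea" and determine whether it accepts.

Answer: REJECT

Trace:
start: ε-closure({0}) = {0,2,4,6}
'e' @ 1: {}  — dead — no transitions
rest 'bdbea' ignored (set empty)
final: {}; accept 1 not in set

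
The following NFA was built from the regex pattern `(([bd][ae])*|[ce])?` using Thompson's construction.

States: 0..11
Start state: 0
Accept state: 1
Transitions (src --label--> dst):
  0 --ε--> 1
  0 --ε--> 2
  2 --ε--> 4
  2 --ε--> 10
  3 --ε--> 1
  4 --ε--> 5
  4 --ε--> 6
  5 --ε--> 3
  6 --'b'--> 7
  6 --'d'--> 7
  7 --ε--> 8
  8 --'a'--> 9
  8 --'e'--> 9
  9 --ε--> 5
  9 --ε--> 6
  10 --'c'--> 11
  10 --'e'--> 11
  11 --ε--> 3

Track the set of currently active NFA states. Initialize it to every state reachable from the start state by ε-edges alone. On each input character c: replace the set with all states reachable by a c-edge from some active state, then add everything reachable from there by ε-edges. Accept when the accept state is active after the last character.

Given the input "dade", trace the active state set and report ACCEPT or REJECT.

initial (ε-close {0}): {0,1,2,3,4,5,6,10}
'd' @ 1: {7,8}
'a' @ 2: {1,3,5,6,9}  [accepting]
'd' @ 3: {7,8}
'e' @ 4: {1,3,5,6,9}  [accepting]
after full input: {1,3,5,6,9}  (accept=1 in)

Answer: ACCEPT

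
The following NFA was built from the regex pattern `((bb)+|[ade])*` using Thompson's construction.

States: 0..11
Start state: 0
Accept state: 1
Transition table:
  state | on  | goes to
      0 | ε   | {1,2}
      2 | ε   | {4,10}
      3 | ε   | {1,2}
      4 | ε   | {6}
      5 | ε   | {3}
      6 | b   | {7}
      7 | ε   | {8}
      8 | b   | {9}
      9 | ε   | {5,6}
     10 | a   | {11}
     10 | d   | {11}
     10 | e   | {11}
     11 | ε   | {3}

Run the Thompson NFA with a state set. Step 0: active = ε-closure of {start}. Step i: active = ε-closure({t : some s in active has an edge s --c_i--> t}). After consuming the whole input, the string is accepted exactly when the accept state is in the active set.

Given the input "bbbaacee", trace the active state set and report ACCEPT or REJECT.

Answer: REJECT

Steps:
start: ε-closure({0}) = {0,1,2,4,6,10}
'b' @ 1: {7,8}
'b' @ 2: {1,2,3,4,5,6,9,10}  ✓accept
'b' @ 3: {7,8}
'a' @ 4: {}  — no active states
rest 'acee' ignored (set empty)
end set {} — state 1 not in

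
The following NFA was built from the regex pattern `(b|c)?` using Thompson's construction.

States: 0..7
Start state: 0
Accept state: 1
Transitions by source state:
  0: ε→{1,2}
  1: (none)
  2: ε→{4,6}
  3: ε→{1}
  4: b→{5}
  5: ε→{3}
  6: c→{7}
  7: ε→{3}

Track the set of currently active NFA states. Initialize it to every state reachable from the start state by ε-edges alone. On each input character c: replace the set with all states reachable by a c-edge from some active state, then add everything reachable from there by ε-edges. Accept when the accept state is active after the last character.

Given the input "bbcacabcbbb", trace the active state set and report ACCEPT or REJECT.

Answer: REJECT

Trace:
start: ε-closure({0}) = {0,1,2,4,6}
'b' @ 1: {1,3,5}  (accept∈set)
'b' @ 2: {}  — state set empty
rest 'cacabcbbb' ignored (set empty)
after full input: {}  (accept=1 not in)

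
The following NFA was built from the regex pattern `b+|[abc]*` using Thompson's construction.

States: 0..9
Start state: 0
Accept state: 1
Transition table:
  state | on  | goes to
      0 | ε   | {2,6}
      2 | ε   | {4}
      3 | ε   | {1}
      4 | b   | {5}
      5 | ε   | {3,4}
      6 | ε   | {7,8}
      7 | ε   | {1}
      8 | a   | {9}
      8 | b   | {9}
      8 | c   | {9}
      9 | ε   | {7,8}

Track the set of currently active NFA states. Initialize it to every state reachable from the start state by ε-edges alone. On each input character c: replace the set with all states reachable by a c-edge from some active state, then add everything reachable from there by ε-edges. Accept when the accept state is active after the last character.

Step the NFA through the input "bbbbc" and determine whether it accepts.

initial (ε-close {0}): {0,1,2,4,6,7,8}
'b' @ 1: {1,3,4,5,7,8,9}  ✓accept
'b' @ 2: {1,3,4,5,7,8,9}  ✓accept
'b' @ 3: {1,3,4,5,7,8,9}  ✓accept
'b' @ 4: {1,3,4,5,7,8,9}  ✓accept
'c' @ 5: {1,7,8,9}  ✓accept
end set {1,7,8,9} — state 1 in

Answer: ACCEPT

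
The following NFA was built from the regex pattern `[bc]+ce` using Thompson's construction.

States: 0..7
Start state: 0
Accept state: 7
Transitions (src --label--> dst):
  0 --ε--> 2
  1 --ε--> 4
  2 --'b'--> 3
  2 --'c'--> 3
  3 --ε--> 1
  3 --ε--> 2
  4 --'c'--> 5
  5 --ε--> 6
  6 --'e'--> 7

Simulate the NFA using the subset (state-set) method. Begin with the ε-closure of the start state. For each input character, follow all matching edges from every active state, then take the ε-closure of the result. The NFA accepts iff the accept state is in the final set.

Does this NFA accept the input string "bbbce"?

S₀ = ε-closure({0}) = {0,2}
'b' @ 1: {1,2,3,4}
'b' @ 2: {1,2,3,4}
'b' @ 3: {1,2,3,4}
'c' @ 4: {1,2,3,4,5,6}
'e' @ 5: {7}  (accept∈set)
final: {7}; accept 7 in set

Answer: ACCEPT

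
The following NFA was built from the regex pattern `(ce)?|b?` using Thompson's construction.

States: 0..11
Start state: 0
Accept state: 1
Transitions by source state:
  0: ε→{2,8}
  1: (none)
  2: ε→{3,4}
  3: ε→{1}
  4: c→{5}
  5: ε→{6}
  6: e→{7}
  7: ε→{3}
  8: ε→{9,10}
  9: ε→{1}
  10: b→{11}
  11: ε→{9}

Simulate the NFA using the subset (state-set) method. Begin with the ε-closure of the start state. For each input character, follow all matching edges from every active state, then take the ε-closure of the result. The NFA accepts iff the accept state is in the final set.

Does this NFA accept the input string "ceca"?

Answer: REJECT

Derivation:
S₀ = ε-closure({0}) = {0,1,2,3,4,8,9,10}
'c' @ 1: {5,6}
'e' @ 2: {1,3,7}  ✓accept
'c' @ 3: {}  — state set empty
rest 'a' ignored (set empty)
end set {} — state 1 not in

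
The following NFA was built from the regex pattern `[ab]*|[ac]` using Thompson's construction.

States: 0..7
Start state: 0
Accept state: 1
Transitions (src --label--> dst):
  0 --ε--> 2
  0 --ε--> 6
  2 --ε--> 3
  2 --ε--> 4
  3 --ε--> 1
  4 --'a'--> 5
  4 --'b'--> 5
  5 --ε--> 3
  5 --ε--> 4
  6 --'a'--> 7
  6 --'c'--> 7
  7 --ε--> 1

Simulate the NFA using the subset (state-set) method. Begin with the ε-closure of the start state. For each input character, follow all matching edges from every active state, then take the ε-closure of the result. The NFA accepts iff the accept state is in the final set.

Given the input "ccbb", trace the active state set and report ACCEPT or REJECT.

S₀ = ε-closure({0}) = {0,1,2,3,4,6}
'c' @ 1: {1,7}  [accepting]
'c' @ 2: {}  — no active states
rest 'bb' ignored (set empty)
end set {} — state 1 not in

Answer: REJECT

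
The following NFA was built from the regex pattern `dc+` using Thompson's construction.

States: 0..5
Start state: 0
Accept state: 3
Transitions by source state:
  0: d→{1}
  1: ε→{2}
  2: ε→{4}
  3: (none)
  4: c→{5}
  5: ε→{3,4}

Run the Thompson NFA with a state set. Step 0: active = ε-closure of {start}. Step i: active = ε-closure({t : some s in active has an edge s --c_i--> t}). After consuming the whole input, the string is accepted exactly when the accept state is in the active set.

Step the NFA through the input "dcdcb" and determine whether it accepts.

Answer: REJECT

Steps:
S₀ = ε-closure({0}) = {0}
'd' @ 1: {1,2,4}
'c' @ 2: {3,4,5}  ✓accept
'd' @ 3: {}  — no active states
rest 'cb' ignored (set empty)
final: {}; accept 3 not in set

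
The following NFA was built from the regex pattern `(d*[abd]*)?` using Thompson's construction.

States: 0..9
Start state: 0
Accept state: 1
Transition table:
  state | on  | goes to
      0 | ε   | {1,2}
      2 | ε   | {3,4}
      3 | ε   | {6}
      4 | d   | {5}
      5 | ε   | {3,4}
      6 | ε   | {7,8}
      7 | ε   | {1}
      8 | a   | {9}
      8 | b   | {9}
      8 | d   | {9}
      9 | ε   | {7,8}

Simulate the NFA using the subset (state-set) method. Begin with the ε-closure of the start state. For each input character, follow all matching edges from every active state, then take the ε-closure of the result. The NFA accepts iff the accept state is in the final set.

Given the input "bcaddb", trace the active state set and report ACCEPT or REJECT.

Answer: REJECT

Trace:
S₀ = ε-closure({0}) = {0,1,2,3,4,6,7,8}
'b' @ 1: {1,7,8,9}  (accept∈set)
'c' @ 2: {}  — no active states
rest 'addb' ignored (set empty)
after full input: {}  (accept=1 not in)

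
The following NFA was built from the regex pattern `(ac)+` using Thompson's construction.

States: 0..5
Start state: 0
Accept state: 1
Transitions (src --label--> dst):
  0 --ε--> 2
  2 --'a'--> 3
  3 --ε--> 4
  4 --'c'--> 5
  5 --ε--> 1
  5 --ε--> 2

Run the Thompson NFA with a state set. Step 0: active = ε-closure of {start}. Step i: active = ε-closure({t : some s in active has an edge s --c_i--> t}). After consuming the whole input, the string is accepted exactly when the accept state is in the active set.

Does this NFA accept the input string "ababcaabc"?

initial (ε-close {0}): {0,2}
'a' @ 1: {3,4}
'b' @ 2: {}  — dead — no transitions
rest 'abcaabc' ignored (set empty)
end set {} — state 1 not in

Answer: REJECT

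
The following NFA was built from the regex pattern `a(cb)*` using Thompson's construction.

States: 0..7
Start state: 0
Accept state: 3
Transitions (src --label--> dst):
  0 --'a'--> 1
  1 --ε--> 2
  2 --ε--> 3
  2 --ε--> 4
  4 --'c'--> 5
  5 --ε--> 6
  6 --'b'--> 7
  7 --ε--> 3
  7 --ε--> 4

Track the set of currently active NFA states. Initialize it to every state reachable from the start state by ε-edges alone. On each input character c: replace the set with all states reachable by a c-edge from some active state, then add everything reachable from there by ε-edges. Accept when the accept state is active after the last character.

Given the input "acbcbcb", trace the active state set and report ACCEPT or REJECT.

S₀ = ε-closure({0}) = {0}
'a' @ 1: {1,2,3,4}  (accept∈set)
'c' @ 2: {5,6}
'b' @ 3: {3,4,7}  (accept∈set)
'c' @ 4: {5,6}
'b' @ 5: {3,4,7}  (accept∈set)
'c' @ 6: {5,6}
'b' @ 7: {3,4,7}  (accept∈set)
final: {3,4,7}; accept 3 in set

Answer: ACCEPT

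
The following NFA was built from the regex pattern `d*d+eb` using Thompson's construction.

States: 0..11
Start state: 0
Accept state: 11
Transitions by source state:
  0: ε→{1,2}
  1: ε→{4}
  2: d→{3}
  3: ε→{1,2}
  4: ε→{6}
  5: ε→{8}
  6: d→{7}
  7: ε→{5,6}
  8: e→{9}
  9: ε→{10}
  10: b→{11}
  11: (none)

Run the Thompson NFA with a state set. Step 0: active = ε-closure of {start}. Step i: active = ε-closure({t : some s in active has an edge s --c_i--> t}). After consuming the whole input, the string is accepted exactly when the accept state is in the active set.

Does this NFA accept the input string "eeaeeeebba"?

initial (ε-close {0}): {0,1,2,4,6}
'e' @ 1: {}  — no active states
rest 'eaeeeebba' ignored (set empty)
after full input: {}  (accept=11 not in)

Answer: REJECT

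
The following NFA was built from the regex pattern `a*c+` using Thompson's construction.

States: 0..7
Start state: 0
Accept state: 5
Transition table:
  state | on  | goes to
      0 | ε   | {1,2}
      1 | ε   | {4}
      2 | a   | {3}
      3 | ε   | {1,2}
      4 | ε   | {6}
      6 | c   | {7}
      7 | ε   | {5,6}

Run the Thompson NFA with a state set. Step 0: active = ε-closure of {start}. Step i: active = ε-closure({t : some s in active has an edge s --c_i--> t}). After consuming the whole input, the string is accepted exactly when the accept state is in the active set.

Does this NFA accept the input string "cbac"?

start: ε-closure({0}) = {0,1,2,4,6}
'c' @ 1: {5,6,7}  ✓accept
'b' @ 2: {}  — dead — no transitions
rest 'ac' ignored (set empty)
final: {}; accept 5 not in set

Answer: REJECT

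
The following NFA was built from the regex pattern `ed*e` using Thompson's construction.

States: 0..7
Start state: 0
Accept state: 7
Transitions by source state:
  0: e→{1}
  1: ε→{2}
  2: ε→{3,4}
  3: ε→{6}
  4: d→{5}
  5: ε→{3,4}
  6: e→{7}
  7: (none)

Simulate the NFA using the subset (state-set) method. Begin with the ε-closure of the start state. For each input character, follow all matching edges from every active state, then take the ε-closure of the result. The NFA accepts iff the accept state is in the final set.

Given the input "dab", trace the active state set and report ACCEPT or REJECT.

initial (ε-close {0}): {0}
'd' @ 1: {}  — dead — no transitions
rest 'ab' ignored (set empty)
end set {} — state 7 not in

Answer: REJECT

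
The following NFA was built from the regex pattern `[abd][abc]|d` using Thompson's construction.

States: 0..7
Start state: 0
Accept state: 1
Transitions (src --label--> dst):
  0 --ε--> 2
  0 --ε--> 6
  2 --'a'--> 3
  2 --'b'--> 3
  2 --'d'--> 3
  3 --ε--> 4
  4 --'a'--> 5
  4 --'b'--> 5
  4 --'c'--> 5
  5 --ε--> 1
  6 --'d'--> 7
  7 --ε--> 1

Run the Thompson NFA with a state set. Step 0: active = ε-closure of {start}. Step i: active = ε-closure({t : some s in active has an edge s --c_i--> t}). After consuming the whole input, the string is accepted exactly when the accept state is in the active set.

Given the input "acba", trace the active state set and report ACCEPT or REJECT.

Answer: REJECT

Steps:
start: ε-closure({0}) = {0,2,6}
'a' @ 1: {3,4}
'c' @ 2: {1,5}  ✓accept
'b' @ 3: {}  — no active states
rest 'a' ignored (set empty)
after full input: {}  (accept=1 not in)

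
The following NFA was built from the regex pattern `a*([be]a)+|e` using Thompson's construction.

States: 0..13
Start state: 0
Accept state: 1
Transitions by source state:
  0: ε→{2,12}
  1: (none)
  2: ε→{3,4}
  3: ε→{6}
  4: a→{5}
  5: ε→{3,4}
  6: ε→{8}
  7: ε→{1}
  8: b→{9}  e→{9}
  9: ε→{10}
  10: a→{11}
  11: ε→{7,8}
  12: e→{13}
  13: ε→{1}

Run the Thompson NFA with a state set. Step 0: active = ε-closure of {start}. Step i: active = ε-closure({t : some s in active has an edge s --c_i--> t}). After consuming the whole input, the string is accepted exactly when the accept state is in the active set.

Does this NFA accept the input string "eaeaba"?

initial (ε-close {0}): {0,2,3,4,6,8,12}
'e' @ 1: {1,9,10,13}  (accept∈set)
'a' @ 2: {1,7,8,11}  (accept∈set)
'e' @ 3: {9,10}
'a' @ 4: {1,7,8,11}  (accept∈set)
'b' @ 5: {9,10}
'a' @ 6: {1,7,8,11}  (accept∈set)
end set {1,7,8,11} — state 1 in

Answer: ACCEPT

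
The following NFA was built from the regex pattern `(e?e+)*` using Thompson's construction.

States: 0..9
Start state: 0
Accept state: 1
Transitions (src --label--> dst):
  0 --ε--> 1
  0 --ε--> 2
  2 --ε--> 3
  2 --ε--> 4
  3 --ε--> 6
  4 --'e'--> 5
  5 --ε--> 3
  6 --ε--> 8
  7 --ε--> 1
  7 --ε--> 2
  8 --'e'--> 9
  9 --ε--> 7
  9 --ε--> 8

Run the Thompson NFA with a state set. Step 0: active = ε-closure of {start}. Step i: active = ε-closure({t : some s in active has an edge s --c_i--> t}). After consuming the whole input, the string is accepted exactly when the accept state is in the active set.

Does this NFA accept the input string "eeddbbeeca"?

S₀ = ε-closure({0}) = {0,1,2,3,4,6,8}
'e' @ 1: {1,2,3,4,5,6,7,8,9}  ✓accept
'e' @ 2: {1,2,3,4,5,6,7,8,9}  ✓accept
'd' @ 3: {}  — dead — no transitions
rest 'dbbeeca' ignored (set empty)
final: {}; accept 1 not in set

Answer: REJECT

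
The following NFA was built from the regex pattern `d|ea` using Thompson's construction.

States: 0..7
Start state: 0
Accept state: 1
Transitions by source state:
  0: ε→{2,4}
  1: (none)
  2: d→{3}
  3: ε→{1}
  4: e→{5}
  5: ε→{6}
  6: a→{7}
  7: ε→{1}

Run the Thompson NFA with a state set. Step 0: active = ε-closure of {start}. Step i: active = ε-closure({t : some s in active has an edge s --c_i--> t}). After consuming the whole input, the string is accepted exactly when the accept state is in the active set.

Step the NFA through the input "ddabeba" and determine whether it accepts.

Answer: REJECT

Trace:
start: ε-closure({0}) = {0,2,4}
'd' @ 1: {1,3}  [accepting]
'd' @ 2: {}  — state set empty
rest 'abeba' ignored (set empty)
after full input: {}  (accept=1 not in)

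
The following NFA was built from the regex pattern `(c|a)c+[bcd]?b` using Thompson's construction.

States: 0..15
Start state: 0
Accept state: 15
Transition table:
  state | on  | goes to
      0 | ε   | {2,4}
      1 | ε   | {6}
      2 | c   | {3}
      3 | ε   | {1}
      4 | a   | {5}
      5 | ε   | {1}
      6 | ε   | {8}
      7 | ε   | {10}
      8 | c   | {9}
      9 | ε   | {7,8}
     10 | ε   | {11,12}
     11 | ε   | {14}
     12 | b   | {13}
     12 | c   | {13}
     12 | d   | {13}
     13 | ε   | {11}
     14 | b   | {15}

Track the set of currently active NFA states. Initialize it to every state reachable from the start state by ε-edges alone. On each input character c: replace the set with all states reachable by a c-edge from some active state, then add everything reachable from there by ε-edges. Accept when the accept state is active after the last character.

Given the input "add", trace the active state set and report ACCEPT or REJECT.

Answer: REJECT

Derivation:
initial (ε-close {0}): {0,2,4}
'a' @ 1: {1,5,6,8}
'd' @ 2: {}  — dead — no transitions
rest 'd' ignored (set empty)
end set {} — state 15 not in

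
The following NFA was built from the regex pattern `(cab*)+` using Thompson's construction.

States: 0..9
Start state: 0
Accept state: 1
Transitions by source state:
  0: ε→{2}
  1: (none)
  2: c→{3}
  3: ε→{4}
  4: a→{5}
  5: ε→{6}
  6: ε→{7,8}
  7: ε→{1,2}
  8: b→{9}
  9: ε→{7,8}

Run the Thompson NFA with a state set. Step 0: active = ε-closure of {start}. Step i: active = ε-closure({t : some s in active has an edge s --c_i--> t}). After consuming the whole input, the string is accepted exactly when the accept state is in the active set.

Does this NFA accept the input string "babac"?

Answer: REJECT

Derivation:
initial (ε-close {0}): {0,2}
'b' @ 1: {}  — no active states
rest 'abac' ignored (set empty)
end set {} — state 1 not in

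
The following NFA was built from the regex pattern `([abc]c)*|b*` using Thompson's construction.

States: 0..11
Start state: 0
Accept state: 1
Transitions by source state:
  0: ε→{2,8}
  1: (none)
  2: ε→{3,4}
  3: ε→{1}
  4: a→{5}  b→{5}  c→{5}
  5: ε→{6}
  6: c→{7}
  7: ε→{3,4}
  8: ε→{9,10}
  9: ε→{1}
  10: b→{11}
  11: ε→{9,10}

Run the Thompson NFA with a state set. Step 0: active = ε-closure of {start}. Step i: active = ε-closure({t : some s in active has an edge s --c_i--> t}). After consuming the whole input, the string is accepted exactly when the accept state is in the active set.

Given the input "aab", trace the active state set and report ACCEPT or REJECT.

Answer: REJECT

Steps:
start: ε-closure({0}) = {0,1,2,3,4,8,9,10}
'a' @ 1: {5,6}
'a' @ 2: {}  — no active states
rest 'b' ignored (set empty)
final: {}; accept 1 not in set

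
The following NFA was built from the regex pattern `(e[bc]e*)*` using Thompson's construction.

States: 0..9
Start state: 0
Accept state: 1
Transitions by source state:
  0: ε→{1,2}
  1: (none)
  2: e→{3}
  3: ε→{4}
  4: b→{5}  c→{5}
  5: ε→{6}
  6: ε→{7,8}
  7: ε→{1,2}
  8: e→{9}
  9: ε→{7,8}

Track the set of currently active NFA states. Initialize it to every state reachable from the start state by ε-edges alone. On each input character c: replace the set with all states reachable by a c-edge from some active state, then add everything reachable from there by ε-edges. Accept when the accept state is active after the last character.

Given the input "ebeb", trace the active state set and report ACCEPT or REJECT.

start: ε-closure({0}) = {0,1,2}
'e' @ 1: {3,4}
'b' @ 2: {1,2,5,6,7,8}  (accept∈set)
'e' @ 3: {1,2,3,4,7,8,9}  (accept∈set)
'b' @ 4: {1,2,5,6,7,8}  (accept∈set)
after full input: {1,2,5,6,7,8}  (accept=1 in)

Answer: ACCEPT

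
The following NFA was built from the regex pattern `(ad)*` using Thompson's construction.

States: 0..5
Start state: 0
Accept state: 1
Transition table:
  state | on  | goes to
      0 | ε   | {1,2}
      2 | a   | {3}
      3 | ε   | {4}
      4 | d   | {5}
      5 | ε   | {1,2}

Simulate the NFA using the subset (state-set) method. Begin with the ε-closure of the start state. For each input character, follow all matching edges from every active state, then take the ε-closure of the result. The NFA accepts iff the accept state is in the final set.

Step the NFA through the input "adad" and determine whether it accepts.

Answer: ACCEPT

Steps:
S₀ = ε-closure({0}) = {0,1,2}
'a' @ 1: {3,4}
'd' @ 2: {1,2,5}  (accept∈set)
'a' @ 3: {3,4}
'd' @ 4: {1,2,5}  (accept∈set)
final: {1,2,5}; accept 1 in set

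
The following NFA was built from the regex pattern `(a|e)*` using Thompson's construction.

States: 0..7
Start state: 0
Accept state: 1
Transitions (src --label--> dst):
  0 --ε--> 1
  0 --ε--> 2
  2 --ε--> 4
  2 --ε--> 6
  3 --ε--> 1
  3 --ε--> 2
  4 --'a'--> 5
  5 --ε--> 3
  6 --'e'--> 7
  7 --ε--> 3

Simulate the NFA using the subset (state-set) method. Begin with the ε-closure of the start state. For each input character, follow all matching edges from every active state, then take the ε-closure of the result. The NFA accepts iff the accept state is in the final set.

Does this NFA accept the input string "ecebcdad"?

Answer: REJECT

Trace:
initial (ε-close {0}): {0,1,2,4,6}
'e' @ 1: {1,2,3,4,6,7}  (accept∈set)
'c' @ 2: {}  — dead — no transitions
rest 'ebcdad' ignored (set empty)
after full input: {}  (accept=1 not in)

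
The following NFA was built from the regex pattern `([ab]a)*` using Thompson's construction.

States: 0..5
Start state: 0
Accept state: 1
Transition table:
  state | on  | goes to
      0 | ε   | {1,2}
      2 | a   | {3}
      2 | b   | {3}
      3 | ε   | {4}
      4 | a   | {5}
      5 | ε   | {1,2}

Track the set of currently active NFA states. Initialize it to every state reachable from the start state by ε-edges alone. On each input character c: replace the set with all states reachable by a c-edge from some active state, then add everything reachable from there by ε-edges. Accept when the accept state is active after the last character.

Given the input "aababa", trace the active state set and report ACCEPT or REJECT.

Answer: ACCEPT

Trace:
initial (ε-close {0}): {0,1,2}
'a' @ 1: {3,4}
'a' @ 2: {1,2,5}  [accepting]
'b' @ 3: {3,4}
'a' @ 4: {1,2,5}  [accepting]
'b' @ 5: {3,4}
'a' @ 6: {1,2,5}  [accepting]
end set {1,2,5} — state 1 in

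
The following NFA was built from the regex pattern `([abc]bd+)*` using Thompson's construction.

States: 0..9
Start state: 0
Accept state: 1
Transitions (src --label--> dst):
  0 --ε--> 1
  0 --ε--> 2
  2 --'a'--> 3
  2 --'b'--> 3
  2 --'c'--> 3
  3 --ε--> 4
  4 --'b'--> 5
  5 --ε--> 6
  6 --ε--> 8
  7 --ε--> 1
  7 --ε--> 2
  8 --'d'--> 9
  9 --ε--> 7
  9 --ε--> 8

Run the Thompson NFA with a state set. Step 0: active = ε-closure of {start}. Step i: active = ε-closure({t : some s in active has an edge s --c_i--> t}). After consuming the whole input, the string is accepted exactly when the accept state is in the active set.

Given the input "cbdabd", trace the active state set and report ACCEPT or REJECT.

Answer: ACCEPT

Trace:
initial (ε-close {0}): {0,1,2}
'c' @ 1: {3,4}
'b' @ 2: {5,6,8}
'd' @ 3: {1,2,7,8,9}  (accept∈set)
'a' @ 4: {3,4}
'b' @ 5: {5,6,8}
'd' @ 6: {1,2,7,8,9}  (accept∈set)
final: {1,2,7,8,9}; accept 1 in set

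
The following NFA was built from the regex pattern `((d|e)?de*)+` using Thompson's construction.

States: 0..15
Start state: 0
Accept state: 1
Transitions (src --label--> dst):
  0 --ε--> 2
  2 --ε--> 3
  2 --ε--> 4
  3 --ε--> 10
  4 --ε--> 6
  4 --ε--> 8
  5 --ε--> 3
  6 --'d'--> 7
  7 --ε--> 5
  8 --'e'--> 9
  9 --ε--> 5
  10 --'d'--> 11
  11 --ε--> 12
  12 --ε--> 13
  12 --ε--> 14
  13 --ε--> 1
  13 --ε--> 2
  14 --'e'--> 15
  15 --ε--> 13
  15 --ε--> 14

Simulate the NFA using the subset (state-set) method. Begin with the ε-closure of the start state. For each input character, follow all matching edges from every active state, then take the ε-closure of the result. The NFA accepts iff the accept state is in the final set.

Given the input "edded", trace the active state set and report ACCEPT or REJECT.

S₀ = ε-closure({0}) = {0,2,3,4,6,8,10}
'e' @ 1: {3,5,9,10}
'd' @ 2: {1,2,3,4,6,8,10,11,12,13,14}  [accepting]
'd' @ 3: {1,2,3,4,5,6,7,8,10,11,12,13,14}  [accepting]
'e' @ 4: {1,2,3,4,5,6,8,9,10,13,14,15}  [accepting]
'd' @ 5: {1,2,3,4,5,6,7,8,10,11,12,13,14}  [accepting]
final: {1,2,3,4,5,6,7,8,10,11,12,13,14}; accept 1 in set

Answer: ACCEPT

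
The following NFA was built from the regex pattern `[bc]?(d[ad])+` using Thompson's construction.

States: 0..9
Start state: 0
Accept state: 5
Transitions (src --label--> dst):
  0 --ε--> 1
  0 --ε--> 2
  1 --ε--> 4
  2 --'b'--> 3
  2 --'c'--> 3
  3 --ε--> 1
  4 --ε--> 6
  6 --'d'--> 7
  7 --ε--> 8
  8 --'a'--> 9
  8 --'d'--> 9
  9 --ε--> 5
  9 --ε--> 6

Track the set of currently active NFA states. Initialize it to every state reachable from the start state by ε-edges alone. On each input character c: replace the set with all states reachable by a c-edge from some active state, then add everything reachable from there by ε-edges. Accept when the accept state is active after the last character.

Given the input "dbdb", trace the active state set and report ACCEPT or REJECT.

start: ε-closure({0}) = {0,1,2,4,6}
'd' @ 1: {7,8}
'b' @ 2: {}  — dead — no transitions
rest 'db' ignored (set empty)
after full input: {}  (accept=5 not in)

Answer: REJECT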